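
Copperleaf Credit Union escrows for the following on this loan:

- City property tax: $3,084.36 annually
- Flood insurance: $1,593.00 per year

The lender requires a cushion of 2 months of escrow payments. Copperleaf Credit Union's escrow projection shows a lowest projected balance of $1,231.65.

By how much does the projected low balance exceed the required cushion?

$452.09

City property tax: $3,084.36/yr
Flood insurance: $1,593.00/yr
Annual escrow total = $3,084.36 + $1,593.00 = $4,677.36
Base monthly escrow = $4,677.36 / 12 = $389.78
Cushion = 2 × $389.78 = $779.56
Excess over cushion: $1,231.65 − $779.56 = $452.09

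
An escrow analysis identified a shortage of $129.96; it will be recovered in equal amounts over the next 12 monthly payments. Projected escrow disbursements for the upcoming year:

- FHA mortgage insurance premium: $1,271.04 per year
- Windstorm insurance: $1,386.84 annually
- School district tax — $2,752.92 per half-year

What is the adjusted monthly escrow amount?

FHA mortgage insurance premium: $1,271.04
Windstorm insurance: $1,386.84
School district tax: $2,752.92 × 2 = $5,505.84
Combined annual = $1,271.04 + $1,386.84 + $5,505.84 = $8,163.72
Monthly escrow = $8,163.72 ÷ 12 = $680.31
Shortage spread = $129.96 ÷ 12 = $10.83/mo
New monthly escrow = $680.31 + $10.83 = $691.14

$691.14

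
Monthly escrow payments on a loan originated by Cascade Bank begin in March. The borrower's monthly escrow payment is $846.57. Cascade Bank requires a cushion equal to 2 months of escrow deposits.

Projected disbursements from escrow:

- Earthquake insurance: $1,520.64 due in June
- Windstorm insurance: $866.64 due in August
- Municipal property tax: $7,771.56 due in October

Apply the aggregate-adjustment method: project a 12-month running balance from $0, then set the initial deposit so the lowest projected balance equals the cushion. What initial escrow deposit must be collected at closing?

$5,079.42

Cushion = 2 × $846.57 = $1,693.14
Trial balance (start $0, +$846.57 each month, − disbursements):
  Mar: +$846.57 → $846.57
  Apr: +$846.57 → $1,693.14
  May: +$846.57 → $2,539.71
  Jun: +$846.57 − $1,520.64 → $1,865.64
  Jul: +$846.57 → $2,712.21
  Aug: +$846.57 − $866.64 → $2,692.14
  Sep: +$846.57 → $3,538.71
  Oct: +$846.57 − $7,771.56 → -$3,386.28
  Nov: +$846.57 → -$2,539.71
  Dec: +$846.57 → -$1,693.14
  Jan: +$846.57 → -$846.57
  Feb: +$846.57 → $0.00
Lowest trial balance = -$3,386.28 (Oct)
Initial deposit = cushion − low point = $1,693.14 − (-$3,386.28) = $5,079.42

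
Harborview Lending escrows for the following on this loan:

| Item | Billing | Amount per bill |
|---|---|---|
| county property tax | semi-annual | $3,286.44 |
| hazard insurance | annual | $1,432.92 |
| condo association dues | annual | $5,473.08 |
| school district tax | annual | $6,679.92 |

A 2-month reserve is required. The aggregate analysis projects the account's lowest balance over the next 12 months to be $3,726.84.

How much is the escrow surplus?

County property tax — $3,286.44 × 2 = $6,572.88 per year
Hazard insurance — $1,432.92 per year
Condo association dues — $5,473.08 per year
School district tax — $6,679.92 per year
Yearly total = $6,572.88 + $1,432.92 + $5,473.08 + $6,679.92 = $20,158.80
Base monthly escrow = $20,158.80 / 12 = $1,679.90
Required reserve = 2 × $1,679.90 = $3,359.80
Excess over cushion: $3,726.84 − $3,359.80 = $367.04

$367.04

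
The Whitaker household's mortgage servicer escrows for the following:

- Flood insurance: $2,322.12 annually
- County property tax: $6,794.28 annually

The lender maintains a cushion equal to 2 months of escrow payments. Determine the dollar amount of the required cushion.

Flood insurance = $2,322.12 per year
County property tax = $6,794.28 per year
Combined annual = $2,322.12 + $6,794.28 = $9,116.40
Base monthly escrow = $9,116.40 ÷ 12 = $759.70
Required cushion = 2 × $759.70 = $1,519.40

$1,519.40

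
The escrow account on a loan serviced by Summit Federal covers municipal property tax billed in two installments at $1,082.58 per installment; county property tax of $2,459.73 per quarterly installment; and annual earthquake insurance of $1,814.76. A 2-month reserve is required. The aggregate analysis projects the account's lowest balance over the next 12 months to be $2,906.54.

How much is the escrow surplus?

$603.40

Municipal property tax: $1,082.58 × 2 = $2,165.16
County property tax: $2,459.73 × 4 = $9,838.92
Earthquake insurance: $1,814.76
Total annual escrow = $2,165.16 + $9,838.92 + $1,814.76 = $13,818.84
Base monthly escrow = $13,818.84 ÷ 12 = $1,151.57
Required cushion = 2 × $1,151.57 = $2,303.14
Surplus = $2,906.54 − $2,303.14 = $603.40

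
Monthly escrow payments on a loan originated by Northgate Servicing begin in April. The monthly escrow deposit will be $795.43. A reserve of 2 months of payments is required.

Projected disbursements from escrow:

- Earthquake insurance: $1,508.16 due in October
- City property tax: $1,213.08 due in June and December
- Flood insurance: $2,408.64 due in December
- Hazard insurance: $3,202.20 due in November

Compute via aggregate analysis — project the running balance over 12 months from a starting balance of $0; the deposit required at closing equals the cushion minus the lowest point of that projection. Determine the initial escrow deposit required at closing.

Cushion = 2 × $795.43 = $1,590.86
Trial balance (start $0, +$795.43 each month, − disbursements):
  Apr: +$795.43 → $795.43
  May: +$795.43 → $1,590.86
  Jun: +$795.43 − $1,213.08 → $1,173.21
  Jul: +$795.43 → $1,968.64
  Aug: +$795.43 → $2,764.07
  Sep: +$795.43 → $3,559.50
  Oct: +$795.43 − $1,508.16 → $2,846.77
  Nov: +$795.43 − $3,202.20 → $440.00
  Dec: +$795.43 − $3,621.72 → -$2,386.29
  Jan: +$795.43 → -$1,590.86
  Feb: +$795.43 → -$795.43
  Mar: +$795.43 → $0.00
Lowest trial balance = -$2,386.29 (Dec)
Initial deposit = cushion − low point = $1,590.86 − (-$2,386.29) = $3,977.15

$3,977.15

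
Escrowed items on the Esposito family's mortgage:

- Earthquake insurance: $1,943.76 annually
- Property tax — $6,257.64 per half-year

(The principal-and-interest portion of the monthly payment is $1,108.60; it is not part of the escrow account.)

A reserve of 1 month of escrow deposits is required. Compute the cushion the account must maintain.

$1,204.92

Earthquake insurance — $1,943.76 per year
Property tax — $6,257.64 × 2 = $12,515.28 per year
Total per year = $1,943.76 + $12,515.28 = $14,459.04
Per month = $14,459.04 ÷ 12 = $1,204.92
Cushion = 1 × $1,204.92 = $1,204.92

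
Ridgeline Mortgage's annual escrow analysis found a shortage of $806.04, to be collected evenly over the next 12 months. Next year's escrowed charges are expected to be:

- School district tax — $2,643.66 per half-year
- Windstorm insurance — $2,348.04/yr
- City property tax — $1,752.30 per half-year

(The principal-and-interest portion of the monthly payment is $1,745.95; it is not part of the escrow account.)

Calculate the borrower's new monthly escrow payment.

$995.50

School district tax: $2,643.66 × 2 = $5,287.32
Windstorm insurance: $2,348.04
City property tax: $1,752.30 × 2 = $3,504.60
Total per year = $5,287.32 + $2,348.04 + $3,504.60 = $11,139.96
Per month = $11,139.96 ÷ 12 = $928.33
Monthly shortage recovery: $806.04 / 12 = $67.17
Adjusted monthly = $928.33 + $67.17 = $995.50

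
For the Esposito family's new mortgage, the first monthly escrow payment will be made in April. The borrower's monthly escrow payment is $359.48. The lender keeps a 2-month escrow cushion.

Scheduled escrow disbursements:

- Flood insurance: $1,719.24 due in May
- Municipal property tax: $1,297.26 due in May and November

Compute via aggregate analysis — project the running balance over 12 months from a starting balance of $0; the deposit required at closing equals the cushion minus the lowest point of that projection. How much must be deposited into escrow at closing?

$3,016.50

Cushion = 2 × $359.48 = $718.96
Trial balance (start $0, +$359.48 each month, − disbursements):
  Apr: +$359.48 → $359.48
  May: +$359.48 − $3,016.50 → -$2,297.54
  Jun: +$359.48 → -$1,938.06
  Jul: +$359.48 → -$1,578.58
  Aug: +$359.48 → -$1,219.10
  Sep: +$359.48 → -$859.62
  Oct: +$359.48 → -$500.14
  Nov: +$359.48 − $1,297.26 → -$1,437.92
  Dec: +$359.48 → -$1,078.44
  Jan: +$359.48 → -$718.96
  Feb: +$359.48 → -$359.48
  Mar: +$359.48 → $0.00
Lowest trial balance = -$2,297.54 (May)
Initial deposit = cushion − low point = $718.96 − (-$2,297.54) = $3,016.50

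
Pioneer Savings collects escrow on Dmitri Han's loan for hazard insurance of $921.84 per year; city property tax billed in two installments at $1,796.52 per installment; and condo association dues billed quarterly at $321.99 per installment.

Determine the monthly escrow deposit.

Hazard insurance — $921.84 per year
City property tax — $1,796.52 × 2 = $3,593.04 per year
Condo association dues — $321.99 × 4 = $1,287.96 per year
Total annual escrow = $5,802.84
Base monthly escrow = $5,802.84 ÷ 12 = $483.57

$483.57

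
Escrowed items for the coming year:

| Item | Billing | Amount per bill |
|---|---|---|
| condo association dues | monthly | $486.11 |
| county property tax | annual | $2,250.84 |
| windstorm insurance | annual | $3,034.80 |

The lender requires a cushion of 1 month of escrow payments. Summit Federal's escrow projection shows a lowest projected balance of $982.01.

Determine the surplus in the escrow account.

$55.43

Condo association dues: $486.11 × 12 = $5,833.32 per year
County property tax: $2,250.84 per year
Windstorm insurance: $3,034.80 per year
Annual escrow total = $11,118.96
Monthly escrow = $11,118.96 / 12 = $926.58
Required cushion = 1 × $926.58 = $926.58
Surplus = $982.01 − $926.58 = $55.43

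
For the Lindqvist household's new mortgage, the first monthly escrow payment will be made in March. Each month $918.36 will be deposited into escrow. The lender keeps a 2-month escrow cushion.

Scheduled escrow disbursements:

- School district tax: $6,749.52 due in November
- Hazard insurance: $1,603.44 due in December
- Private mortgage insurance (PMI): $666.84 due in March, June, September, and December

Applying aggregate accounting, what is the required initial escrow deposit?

Cushion = 2 × $918.36 = $1,836.72
Trial balance (start $0, +$918.36 each month, − disbursements):
  Mar: +$918.36 − $666.84 → $251.52
  Apr: +$918.36 → $1,169.88
  May: +$918.36 → $2,088.24
  Jun: +$918.36 − $666.84 → $2,339.76
  Jul: +$918.36 → $3,258.12
  Aug: +$918.36 → $4,176.48
  Sep: +$918.36 − $666.84 → $4,428.00
  Oct: +$918.36 → $5,346.36
  Nov: +$918.36 − $6,749.52 → -$484.80
  Dec: +$918.36 − $2,270.28 → -$1,836.72
  Jan: +$918.36 → -$918.36
  Feb: +$918.36 → $0.00
Lowest trial balance = -$1,836.72 (Dec)
Initial deposit = cushion − low point = $1,836.72 − (-$1,836.72) = $3,673.44

$3,673.44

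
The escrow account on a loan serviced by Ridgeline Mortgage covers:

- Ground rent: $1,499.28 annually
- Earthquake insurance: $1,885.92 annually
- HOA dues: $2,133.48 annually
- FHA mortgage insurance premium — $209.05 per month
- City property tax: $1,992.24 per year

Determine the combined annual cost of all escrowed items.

$10,019.52

Ground rent = $1,499.28 annually
Earthquake insurance = $1,885.92 annually
HOA dues = $2,133.48 annually
FHA mortgage insurance premium = $209.05 × 12 = $2,508.60 annually
City property tax = $1,992.24 annually
Combined annual = $1,499.28 + $1,885.92 + $2,133.48 + $2,508.60 + $1,992.24 = $10,019.52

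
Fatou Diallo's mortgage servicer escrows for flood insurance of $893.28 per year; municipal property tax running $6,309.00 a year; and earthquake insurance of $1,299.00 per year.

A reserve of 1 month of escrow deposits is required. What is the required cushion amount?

Flood insurance = $893.28 annually
Municipal property tax = $6,309.00 annually
Earthquake insurance = $1,299.00 annually
Annual escrow total = $893.28 + $6,309.00 + $1,299.00 = $8,501.28
Monthly = $8,501.28 / 12 = $708.44
Reserve = 1 × $708.44 = $708.44

$708.44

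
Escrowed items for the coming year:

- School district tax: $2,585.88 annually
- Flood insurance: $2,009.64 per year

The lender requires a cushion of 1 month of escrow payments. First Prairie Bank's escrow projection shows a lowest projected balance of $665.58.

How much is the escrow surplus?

$282.62

School district tax = $2,585.88 annually
Flood insurance = $2,009.64 annually
Yearly total = $4,595.52
Monthly = $4,595.52 ÷ 12 = $382.96
Cushion = 1 × $382.96 = $382.96
Excess over cushion: $665.58 − $382.96 = $282.62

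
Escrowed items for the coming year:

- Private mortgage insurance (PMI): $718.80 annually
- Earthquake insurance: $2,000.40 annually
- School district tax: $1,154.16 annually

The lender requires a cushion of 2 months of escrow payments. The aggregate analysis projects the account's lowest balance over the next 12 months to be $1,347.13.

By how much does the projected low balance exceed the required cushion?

$701.57

Private mortgage insurance (PMI): $718.80 per year
Earthquake insurance: $2,000.40 per year
School district tax: $1,154.16 per year
Annual escrow total = $718.80 + $2,000.40 + $1,154.16 = $3,873.36
Monthly = $3,873.36 / 12 = $322.78
Required reserve = 2 × $322.78 = $645.56
Surplus = $1,347.13 − $645.56 = $701.57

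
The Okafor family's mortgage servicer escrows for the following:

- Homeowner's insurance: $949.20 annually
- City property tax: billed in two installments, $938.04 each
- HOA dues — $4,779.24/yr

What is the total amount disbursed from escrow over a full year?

$7,604.52

Homeowner's insurance = $949.20
City property tax = $938.04 × 2 = $1,876.08
HOA dues = $4,779.24
Yearly total = $7,604.52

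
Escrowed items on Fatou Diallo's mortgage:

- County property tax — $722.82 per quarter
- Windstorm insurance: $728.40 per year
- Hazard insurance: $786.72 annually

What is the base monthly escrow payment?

County property tax — $722.82 × 4 = $2,891.28/yr
Windstorm insurance — $728.40/yr
Hazard insurance — $786.72/yr
Yearly total = $4,406.40
Base monthly escrow = $4,406.40 / 12 = $367.20

$367.20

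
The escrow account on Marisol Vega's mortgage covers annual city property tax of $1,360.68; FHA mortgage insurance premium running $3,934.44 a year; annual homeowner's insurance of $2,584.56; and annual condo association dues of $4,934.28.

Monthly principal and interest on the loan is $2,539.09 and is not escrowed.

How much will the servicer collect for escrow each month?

$1,067.83

City property tax = $1,360.68/yr
FHA mortgage insurance premium = $3,934.44/yr
Homeowner's insurance = $2,584.56/yr
Condo association dues = $4,934.28/yr
Combined annual = $1,360.68 + $3,934.44 + $2,584.56 + $4,934.28 = $12,813.96
Per month = $12,813.96 / 12 = $1,067.83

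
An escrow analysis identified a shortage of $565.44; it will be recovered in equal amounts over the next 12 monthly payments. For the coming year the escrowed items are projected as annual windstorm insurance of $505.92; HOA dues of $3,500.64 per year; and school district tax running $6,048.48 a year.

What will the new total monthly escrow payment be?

Windstorm insurance — $505.92 annually
HOA dues — $3,500.64 annually
School district tax — $6,048.48 annually
Total annual escrow = $10,055.04
Base monthly escrow = $10,055.04 ÷ 12 = $837.92
Shortage spread = $565.44 / 12 = $47.12/mo
New monthly escrow = $837.92 + $47.12 = $885.04

$885.04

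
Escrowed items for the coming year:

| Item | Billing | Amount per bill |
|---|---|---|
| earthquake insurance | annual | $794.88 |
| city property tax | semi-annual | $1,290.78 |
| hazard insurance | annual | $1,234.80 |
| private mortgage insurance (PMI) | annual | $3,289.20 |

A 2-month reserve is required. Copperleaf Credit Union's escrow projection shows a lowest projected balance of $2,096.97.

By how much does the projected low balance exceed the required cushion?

$780.23

Earthquake insurance — $794.88 per year
City property tax — $1,290.78 × 2 = $2,581.56 per year
Hazard insurance — $1,234.80 per year
Private mortgage insurance (PMI) — $3,289.20 per year
Yearly total = $7,900.44
Monthly = $7,900.44 ÷ 12 = $658.37
Cushion = 2 × $658.37 = $1,316.74
Surplus = $2,096.97 − $1,316.74 = $780.23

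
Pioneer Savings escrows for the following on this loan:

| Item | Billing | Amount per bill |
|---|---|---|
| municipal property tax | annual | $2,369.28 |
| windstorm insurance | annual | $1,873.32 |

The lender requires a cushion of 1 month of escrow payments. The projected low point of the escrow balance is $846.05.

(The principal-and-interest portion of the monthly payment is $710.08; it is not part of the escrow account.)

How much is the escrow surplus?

Municipal property tax = $2,369.28 annually
Windstorm insurance = $1,873.32 annually
Total per year = $4,242.60
Base monthly escrow = $4,242.60 / 12 = $353.55
Required cushion = 1 × $353.55 = $353.55
Excess over cushion: $846.05 − $353.55 = $492.50

$492.50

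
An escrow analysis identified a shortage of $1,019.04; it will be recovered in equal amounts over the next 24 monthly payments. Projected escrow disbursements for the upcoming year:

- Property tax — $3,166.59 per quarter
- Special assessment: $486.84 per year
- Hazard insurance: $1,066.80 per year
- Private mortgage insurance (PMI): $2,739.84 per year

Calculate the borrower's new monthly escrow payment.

$1,455.78

Property tax = $3,166.59 × 4 = $12,666.36 per year
Special assessment = $486.84 per year
Hazard insurance = $1,066.80 per year
Private mortgage insurance (PMI) = $2,739.84 per year
Yearly total = $12,666.36 + $486.84 + $1,066.80 + $2,739.84 = $16,959.84
Per month = $16,959.84 / 12 = $1,413.32
Shortage spread = $1,019.04 / 24 = $42.46/mo
New monthly escrow = $1,413.32 + $42.46 = $1,455.78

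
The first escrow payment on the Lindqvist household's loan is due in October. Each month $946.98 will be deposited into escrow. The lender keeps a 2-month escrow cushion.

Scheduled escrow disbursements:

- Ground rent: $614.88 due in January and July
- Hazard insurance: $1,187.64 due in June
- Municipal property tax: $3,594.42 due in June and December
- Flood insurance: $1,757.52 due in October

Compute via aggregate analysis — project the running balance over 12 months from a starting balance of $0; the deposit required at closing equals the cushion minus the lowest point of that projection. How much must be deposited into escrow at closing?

Cushion = 2 × $946.98 = $1,893.96
Trial balance (start $0, +$946.98 each month, − disbursements):
  Oct: +$946.98 − $1,757.52 → -$810.54
  Nov: +$946.98 → $136.44
  Dec: +$946.98 − $3,594.42 → -$2,511.00
  Jan: +$946.98 − $614.88 → -$2,178.90
  Feb: +$946.98 → -$1,231.92
  Mar: +$946.98 → -$284.94
  Apr: +$946.98 → $662.04
  May: +$946.98 → $1,609.02
  Jun: +$946.98 − $4,782.06 → -$2,226.06
  Jul: +$946.98 − $614.88 → -$1,893.96
  Aug: +$946.98 → -$946.98
  Sep: +$946.98 → $0.00
Lowest trial balance = -$2,511.00 (Dec)
Initial deposit = cushion − low point = $1,893.96 − (-$2,511.00) = $4,404.96

$4,404.96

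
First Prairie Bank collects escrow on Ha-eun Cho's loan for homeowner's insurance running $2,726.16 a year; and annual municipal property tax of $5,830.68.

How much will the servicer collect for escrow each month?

Homeowner's insurance = $2,726.16 annually
Municipal property tax = $5,830.68 annually
Annual escrow total = $8,556.84
Per month = $8,556.84 ÷ 12 = $713.07

$713.07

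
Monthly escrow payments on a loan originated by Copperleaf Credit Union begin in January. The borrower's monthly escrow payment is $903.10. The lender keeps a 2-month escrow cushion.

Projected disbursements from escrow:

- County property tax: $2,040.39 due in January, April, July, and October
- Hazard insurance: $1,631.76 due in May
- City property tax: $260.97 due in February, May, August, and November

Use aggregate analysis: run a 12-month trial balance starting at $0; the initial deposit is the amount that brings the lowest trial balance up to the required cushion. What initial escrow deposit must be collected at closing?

Cushion = 2 × $903.10 = $1,806.20
Trial balance (start $0, +$903.10 each month, − disbursements):
  Jan: +$903.10 − $2,040.39 → -$1,137.29
  Feb: +$903.10 − $260.97 → -$495.16
  Mar: +$903.10 → $407.94
  Apr: +$903.10 − $2,040.39 → -$729.35
  May: +$903.10 − $1,892.73 → -$1,718.98
  Jun: +$903.10 → -$815.88
  Jul: +$903.10 − $2,040.39 → -$1,953.17
  Aug: +$903.10 − $260.97 → -$1,311.04
  Sep: +$903.10 → -$407.94
  Oct: +$903.10 − $2,040.39 → -$1,545.23
  Nov: +$903.10 − $260.97 → -$903.10
  Dec: +$903.10 → $0.00
Lowest trial balance = -$1,953.17 (Jul)
Initial deposit = cushion − low point = $1,806.20 − (-$1,953.17) = $3,759.37

$3,759.37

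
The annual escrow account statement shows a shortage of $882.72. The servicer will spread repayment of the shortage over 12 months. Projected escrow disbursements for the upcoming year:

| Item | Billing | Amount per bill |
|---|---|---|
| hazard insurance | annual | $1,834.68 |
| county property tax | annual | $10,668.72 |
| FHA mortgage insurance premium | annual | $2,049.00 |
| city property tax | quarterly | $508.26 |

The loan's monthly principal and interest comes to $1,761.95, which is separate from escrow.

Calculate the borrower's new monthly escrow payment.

Hazard insurance = $1,834.68/yr
County property tax = $10,668.72/yr
FHA mortgage insurance premium = $2,049.00/yr
City property tax = $508.26 × 4 = $2,033.04/yr
Annual escrow total = $16,585.44
Per month = $16,585.44 / 12 = $1,382.12
Shortage spread = $882.72 ÷ 12 = $73.56/mo
Adjusted monthly = $1,382.12 + $73.56 = $1,455.68

$1,455.68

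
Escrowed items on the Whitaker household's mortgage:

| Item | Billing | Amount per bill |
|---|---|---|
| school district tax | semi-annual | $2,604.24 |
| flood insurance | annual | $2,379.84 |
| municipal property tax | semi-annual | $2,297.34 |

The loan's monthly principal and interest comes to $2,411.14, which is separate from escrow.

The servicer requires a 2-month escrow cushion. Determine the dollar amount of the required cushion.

School district tax — $2,604.24 × 2 = $5,208.48 per year
Flood insurance — $2,379.84 per year
Municipal property tax — $2,297.34 × 2 = $4,594.68 per year
Yearly total = $12,183.00
Base monthly escrow = $12,183.00 / 12 = $1,015.25
Required cushion = 2 × $1,015.25 = $2,030.50

$2,030.50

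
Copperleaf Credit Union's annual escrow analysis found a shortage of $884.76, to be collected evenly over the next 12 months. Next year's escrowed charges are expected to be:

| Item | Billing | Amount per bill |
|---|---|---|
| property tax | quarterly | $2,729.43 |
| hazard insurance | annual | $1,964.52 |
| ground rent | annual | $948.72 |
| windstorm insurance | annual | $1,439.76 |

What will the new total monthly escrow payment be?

$1,346.29

Property tax — $2,729.43 × 4 = $10,917.72/yr
Hazard insurance — $1,964.52/yr
Ground rent — $948.72/yr
Windstorm insurance — $1,439.76/yr
Annual escrow total = $15,270.72
Monthly = $15,270.72 ÷ 12 = $1,272.56
Shortage spread = $884.76 ÷ 12 = $73.73/mo
New monthly escrow = $1,272.56 + $73.73 = $1,346.29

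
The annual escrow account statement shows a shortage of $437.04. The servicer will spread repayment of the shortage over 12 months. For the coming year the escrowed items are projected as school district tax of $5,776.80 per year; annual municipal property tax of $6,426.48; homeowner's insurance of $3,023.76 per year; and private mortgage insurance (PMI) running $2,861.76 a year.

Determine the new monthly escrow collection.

$1,543.82

School district tax = $5,776.80 annually
Municipal property tax = $6,426.48 annually
Homeowner's insurance = $3,023.76 annually
Private mortgage insurance (PMI) = $2,861.76 annually
Total per year = $5,776.80 + $6,426.48 + $3,023.76 + $2,861.76 = $18,088.80
Base monthly escrow = $18,088.80 / 12 = $1,507.40
Shortage per month = $437.04 ÷ 12 = $36.42
Adjusted monthly = $1,507.40 + $36.42 = $1,543.82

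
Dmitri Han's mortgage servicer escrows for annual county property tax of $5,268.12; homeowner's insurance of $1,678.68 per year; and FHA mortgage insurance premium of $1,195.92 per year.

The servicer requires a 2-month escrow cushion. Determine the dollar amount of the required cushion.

County property tax: $5,268.12 per year
Homeowner's insurance: $1,678.68 per year
FHA mortgage insurance premium: $1,195.92 per year
Combined annual = $8,142.72
Base monthly escrow = $8,142.72 / 12 = $678.56
Cushion = 2 × $678.56 = $1,357.12

$1,357.12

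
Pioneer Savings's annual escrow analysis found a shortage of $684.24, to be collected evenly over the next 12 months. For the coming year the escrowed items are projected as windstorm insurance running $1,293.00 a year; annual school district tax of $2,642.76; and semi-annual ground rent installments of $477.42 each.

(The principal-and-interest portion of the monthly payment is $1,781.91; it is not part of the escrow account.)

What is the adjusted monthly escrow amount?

Windstorm insurance: $1,293.00 per year
School district tax: $2,642.76 per year
Ground rent: $477.42 × 2 = $954.84 per year
Yearly total = $4,890.60
Per month = $4,890.60 / 12 = $407.55
Shortage per month = $684.24 / 12 = $57.02
Adjusted monthly = $407.55 + $57.02 = $464.57

$464.57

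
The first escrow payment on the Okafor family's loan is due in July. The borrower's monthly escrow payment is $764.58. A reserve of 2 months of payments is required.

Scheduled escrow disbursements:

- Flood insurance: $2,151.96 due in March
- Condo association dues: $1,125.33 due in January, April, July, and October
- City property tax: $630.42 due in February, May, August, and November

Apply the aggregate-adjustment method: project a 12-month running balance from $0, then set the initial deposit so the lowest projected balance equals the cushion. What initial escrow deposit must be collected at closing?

$2,427.90

Cushion = 2 × $764.58 = $1,529.16
Trial balance (start $0, +$764.58 each month, − disbursements):
  Jul: +$764.58 − $1,125.33 → -$360.75
  Aug: +$764.58 − $630.42 → -$226.59
  Sep: +$764.58 → $537.99
  Oct: +$764.58 − $1,125.33 → $177.24
  Nov: +$764.58 − $630.42 → $311.40
  Dec: +$764.58 → $1,075.98
  Jan: +$764.58 − $1,125.33 → $715.23
  Feb: +$764.58 − $630.42 → $849.39
  Mar: +$764.58 − $2,151.96 → -$537.99
  Apr: +$764.58 − $1,125.33 → -$898.74
  May: +$764.58 − $630.42 → -$764.58
  Jun: +$764.58 → $0.00
Lowest trial balance = -$898.74 (Apr)
Initial deposit = cushion − low point = $1,529.16 − (-$898.74) = $2,427.90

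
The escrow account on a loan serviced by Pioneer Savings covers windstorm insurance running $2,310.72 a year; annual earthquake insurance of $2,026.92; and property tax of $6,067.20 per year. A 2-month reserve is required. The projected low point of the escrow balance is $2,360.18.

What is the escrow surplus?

$626.04

Windstorm insurance: $2,310.72
Earthquake insurance: $2,026.92
Property tax: $6,067.20
Yearly total = $2,310.72 + $2,026.92 + $6,067.20 = $10,404.84
Per month = $10,404.84 / 12 = $867.07
Required reserve = 2 × $867.07 = $1,734.14
Excess over cushion: $2,360.18 − $1,734.14 = $626.04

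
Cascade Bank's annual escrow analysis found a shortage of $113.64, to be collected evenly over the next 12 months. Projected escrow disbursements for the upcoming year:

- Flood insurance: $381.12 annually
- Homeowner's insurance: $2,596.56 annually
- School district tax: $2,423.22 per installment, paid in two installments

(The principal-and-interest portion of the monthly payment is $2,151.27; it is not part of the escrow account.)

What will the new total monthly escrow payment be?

$661.48

Flood insurance — $381.12
Homeowner's insurance — $2,596.56
School district tax — $2,423.22 × 2 = $4,846.44
Total per year = $381.12 + $2,596.56 + $4,846.44 = $7,824.12
Monthly escrow = $7,824.12 ÷ 12 = $652.01
Shortage per month = $113.64 / 12 = $9.47
Adjusted monthly = $652.01 + $9.47 = $661.48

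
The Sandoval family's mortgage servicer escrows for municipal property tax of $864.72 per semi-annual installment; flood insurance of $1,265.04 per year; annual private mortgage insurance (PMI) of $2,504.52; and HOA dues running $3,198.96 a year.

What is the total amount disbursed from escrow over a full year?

$8,697.96

Municipal property tax = $864.72 × 2 = $1,729.44
Flood insurance = $1,265.04
Private mortgage insurance (PMI) = $2,504.52
HOA dues = $3,198.96
Yearly total = $8,697.96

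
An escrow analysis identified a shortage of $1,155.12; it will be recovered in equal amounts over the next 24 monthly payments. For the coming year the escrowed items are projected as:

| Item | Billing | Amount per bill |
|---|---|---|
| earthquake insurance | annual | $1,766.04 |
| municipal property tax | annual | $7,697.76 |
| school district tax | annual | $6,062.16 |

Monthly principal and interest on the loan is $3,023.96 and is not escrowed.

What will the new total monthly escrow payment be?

Earthquake insurance: $1,766.04
Municipal property tax: $7,697.76
School district tax: $6,062.16
Total per year = $1,766.04 + $7,697.76 + $6,062.16 = $15,525.96
Monthly = $15,525.96 / 12 = $1,293.83
Shortage per month = $1,155.12 / 24 = $48.13
Adjusted monthly = $1,293.83 + $48.13 = $1,341.96

$1,341.96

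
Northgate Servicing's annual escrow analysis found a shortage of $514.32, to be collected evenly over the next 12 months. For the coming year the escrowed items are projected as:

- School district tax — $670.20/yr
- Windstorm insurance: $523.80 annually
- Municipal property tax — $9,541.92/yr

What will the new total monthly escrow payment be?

$937.52

School district tax: $670.20 per year
Windstorm insurance: $523.80 per year
Municipal property tax: $9,541.92 per year
Yearly total = $670.20 + $523.80 + $9,541.92 = $10,735.92
Monthly escrow = $10,735.92 / 12 = $894.66
Shortage per month = $514.32 ÷ 12 = $42.86
New monthly escrow = $894.66 + $42.86 = $937.52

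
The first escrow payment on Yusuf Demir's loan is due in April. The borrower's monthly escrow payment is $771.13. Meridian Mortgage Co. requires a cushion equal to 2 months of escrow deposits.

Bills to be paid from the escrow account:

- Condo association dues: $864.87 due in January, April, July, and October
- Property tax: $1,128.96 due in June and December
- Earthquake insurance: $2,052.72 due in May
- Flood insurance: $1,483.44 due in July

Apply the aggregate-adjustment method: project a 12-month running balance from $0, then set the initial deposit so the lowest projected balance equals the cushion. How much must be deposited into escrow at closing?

$4,852.60

Cushion = 2 × $771.13 = $1,542.26
Trial balance (start $0, +$771.13 each month, − disbursements):
  Apr: +$771.13 − $864.87 → -$93.74
  May: +$771.13 − $2,052.72 → -$1,375.33
  Jun: +$771.13 − $1,128.96 → -$1,733.16
  Jul: +$771.13 − $2,348.31 → -$3,310.34
  Aug: +$771.13 → -$2,539.21
  Sep: +$771.13 → -$1,768.08
  Oct: +$771.13 − $864.87 → -$1,861.82
  Nov: +$771.13 → -$1,090.69
  Dec: +$771.13 − $1,128.96 → -$1,448.52
  Jan: +$771.13 − $864.87 → -$1,542.26
  Feb: +$771.13 → -$771.13
  Mar: +$771.13 → $0.00
Lowest trial balance = -$3,310.34 (Jul)
Initial deposit = cushion − low point = $1,542.26 − (-$3,310.34) = $4,852.60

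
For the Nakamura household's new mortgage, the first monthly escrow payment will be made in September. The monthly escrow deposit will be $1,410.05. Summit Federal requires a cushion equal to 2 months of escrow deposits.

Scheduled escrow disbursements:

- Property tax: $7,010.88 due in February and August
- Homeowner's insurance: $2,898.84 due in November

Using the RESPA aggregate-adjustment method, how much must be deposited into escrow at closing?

Cushion = 2 × $1,410.05 = $2,820.10
Trial balance (start $0, +$1,410.05 each month, − disbursements):
  Sep: +$1,410.05 → $1,410.05
  Oct: +$1,410.05 → $2,820.10
  Nov: +$1,410.05 − $2,898.84 → $1,331.31
  Dec: +$1,410.05 → $2,741.36
  Jan: +$1,410.05 → $4,151.41
  Feb: +$1,410.05 − $7,010.88 → -$1,449.42
  Mar: +$1,410.05 → -$39.37
  Apr: +$1,410.05 → $1,370.68
  May: +$1,410.05 → $2,780.73
  Jun: +$1,410.05 → $4,190.78
  Jul: +$1,410.05 → $5,600.83
  Aug: +$1,410.05 − $7,010.88 → $0.00
Lowest trial balance = -$1,449.42 (Feb)
Initial deposit = cushion − low point = $2,820.10 − (-$1,449.42) = $4,269.52

$4,269.52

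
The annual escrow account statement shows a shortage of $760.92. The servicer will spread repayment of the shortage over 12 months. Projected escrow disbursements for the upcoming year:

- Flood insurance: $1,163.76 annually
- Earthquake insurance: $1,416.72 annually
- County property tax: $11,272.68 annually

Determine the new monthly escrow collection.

$1,217.84

Flood insurance = $1,163.76
Earthquake insurance = $1,416.72
County property tax = $11,272.68
Annual escrow total = $1,163.76 + $1,416.72 + $11,272.68 = $13,853.16
Monthly escrow = $13,853.16 / 12 = $1,154.43
Shortage per month = $760.92 / 12 = $63.41
New monthly escrow = $1,154.43 + $63.41 = $1,217.84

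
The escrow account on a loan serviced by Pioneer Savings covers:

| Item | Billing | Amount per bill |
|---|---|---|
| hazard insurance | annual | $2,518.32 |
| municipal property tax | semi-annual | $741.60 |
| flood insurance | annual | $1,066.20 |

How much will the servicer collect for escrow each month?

Hazard insurance = $2,518.32/yr
Municipal property tax = $741.60 × 2 = $1,483.20/yr
Flood insurance = $1,066.20/yr
Total per year = $5,067.72
Monthly escrow = $5,067.72 ÷ 12 = $422.31

$422.31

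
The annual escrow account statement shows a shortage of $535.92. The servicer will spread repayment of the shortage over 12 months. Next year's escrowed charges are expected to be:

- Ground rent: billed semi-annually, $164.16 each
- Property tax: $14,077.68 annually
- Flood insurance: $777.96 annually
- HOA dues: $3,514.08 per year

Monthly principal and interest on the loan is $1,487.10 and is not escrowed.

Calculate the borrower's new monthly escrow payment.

$1,602.83

Ground rent — $164.16 × 2 = $328.32
Property tax — $14,077.68
Flood insurance — $777.96
HOA dues — $3,514.08
Combined annual = $328.32 + $14,077.68 + $777.96 + $3,514.08 = $18,698.04
Per month = $18,698.04 ÷ 12 = $1,558.17
Shortage spread = $535.92 / 12 = $44.66/mo
New monthly escrow = $1,558.17 + $44.66 = $1,602.83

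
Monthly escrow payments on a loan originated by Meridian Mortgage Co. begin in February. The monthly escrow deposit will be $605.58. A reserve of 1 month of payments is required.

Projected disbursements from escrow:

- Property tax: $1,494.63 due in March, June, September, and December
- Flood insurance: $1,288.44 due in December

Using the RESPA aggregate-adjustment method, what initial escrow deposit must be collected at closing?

$1,211.16

Cushion = 1 × $605.58 = $605.58
Trial balance (start $0, +$605.58 each month, − disbursements):
  Feb: +$605.58 → $605.58
  Mar: +$605.58 − $1,494.63 → -$283.47
  Apr: +$605.58 → $322.11
  May: +$605.58 → $927.69
  Jun: +$605.58 − $1,494.63 → $38.64
  Jul: +$605.58 → $644.22
  Aug: +$605.58 → $1,249.80
  Sep: +$605.58 − $1,494.63 → $360.75
  Oct: +$605.58 → $966.33
  Nov: +$605.58 → $1,571.91
  Dec: +$605.58 − $2,783.07 → -$605.58
  Jan: +$605.58 → $0.00
Lowest trial balance = -$605.58 (Dec)
Initial deposit = cushion − low point = $605.58 − (-$605.58) = $1,211.16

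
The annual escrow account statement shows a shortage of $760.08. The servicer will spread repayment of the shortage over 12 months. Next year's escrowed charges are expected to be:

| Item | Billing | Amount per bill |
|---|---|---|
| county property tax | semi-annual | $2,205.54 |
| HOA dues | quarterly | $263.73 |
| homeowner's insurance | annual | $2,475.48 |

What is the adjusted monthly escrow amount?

County property tax — $2,205.54 × 2 = $4,411.08
HOA dues — $263.73 × 4 = $1,054.92
Homeowner's insurance — $2,475.48
Yearly total = $4,411.08 + $1,054.92 + $2,475.48 = $7,941.48
Base monthly escrow = $7,941.48 ÷ 12 = $661.79
Shortage per month = $760.08 ÷ 12 = $63.34
New monthly escrow = $661.79 + $63.34 = $725.13

$725.13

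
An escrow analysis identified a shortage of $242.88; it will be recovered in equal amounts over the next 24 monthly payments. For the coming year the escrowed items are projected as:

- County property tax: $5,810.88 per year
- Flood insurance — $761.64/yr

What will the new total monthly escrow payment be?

County property tax = $5,810.88/yr
Flood insurance = $761.64/yr
Annual escrow total = $5,810.88 + $761.64 = $6,572.52
Base monthly escrow = $6,572.52 ÷ 12 = $547.71
Shortage per month = $242.88 ÷ 24 = $10.12
New monthly escrow = $547.71 + $10.12 = $557.83

$557.83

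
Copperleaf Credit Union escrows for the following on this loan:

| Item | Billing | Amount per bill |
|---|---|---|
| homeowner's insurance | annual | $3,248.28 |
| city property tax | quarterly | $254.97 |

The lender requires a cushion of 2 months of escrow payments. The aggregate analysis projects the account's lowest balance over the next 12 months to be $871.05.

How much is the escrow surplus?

Homeowner's insurance — $3,248.28
City property tax — $254.97 × 4 = $1,019.88
Total annual escrow = $4,268.16
Monthly escrow = $4,268.16 / 12 = $355.68
Required reserve = 2 × $355.68 = $711.36
Surplus = $871.05 − $711.36 = $159.69

$159.69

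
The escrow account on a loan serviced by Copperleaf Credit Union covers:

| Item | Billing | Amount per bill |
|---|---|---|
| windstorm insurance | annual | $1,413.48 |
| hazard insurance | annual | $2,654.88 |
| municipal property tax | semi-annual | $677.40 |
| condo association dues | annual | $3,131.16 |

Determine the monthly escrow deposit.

Windstorm insurance = $1,413.48
Hazard insurance = $2,654.88
Municipal property tax = $677.40 × 2 = $1,354.80
Condo association dues = $3,131.16
Total annual escrow = $8,554.32
Monthly escrow = $8,554.32 ÷ 12 = $712.86

$712.86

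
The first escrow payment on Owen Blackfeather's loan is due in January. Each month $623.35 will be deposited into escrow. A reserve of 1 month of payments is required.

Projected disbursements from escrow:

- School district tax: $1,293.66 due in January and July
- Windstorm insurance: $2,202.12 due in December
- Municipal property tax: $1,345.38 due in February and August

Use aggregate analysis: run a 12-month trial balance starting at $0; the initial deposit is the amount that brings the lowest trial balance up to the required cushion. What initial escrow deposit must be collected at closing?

Cushion = 1 × $623.35 = $623.35
Trial balance (start $0, +$623.35 each month, − disbursements):
  Jan: +$623.35 − $1,293.66 → -$670.31
  Feb: +$623.35 − $1,345.38 → -$1,392.34
  Mar: +$623.35 → -$768.99
  Apr: +$623.35 → -$145.64
  May: +$623.35 → $477.71
  Jun: +$623.35 → $1,101.06
  Jul: +$623.35 − $1,293.66 → $430.75
  Aug: +$623.35 − $1,345.38 → -$291.28
  Sep: +$623.35 → $332.07
  Oct: +$623.35 → $955.42
  Nov: +$623.35 → $1,578.77
  Dec: +$623.35 − $2,202.12 → $0.00
Lowest trial balance = -$1,392.34 (Feb)
Initial deposit = cushion − low point = $623.35 − (-$1,392.34) = $2,015.69

$2,015.69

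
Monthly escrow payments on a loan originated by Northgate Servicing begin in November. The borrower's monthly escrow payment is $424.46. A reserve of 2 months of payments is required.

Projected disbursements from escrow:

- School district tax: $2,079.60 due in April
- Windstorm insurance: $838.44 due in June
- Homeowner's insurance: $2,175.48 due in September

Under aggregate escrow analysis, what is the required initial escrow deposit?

$1,273.38

Cushion = 2 × $424.46 = $848.92
Trial balance (start $0, +$424.46 each month, − disbursements):
  Nov: +$424.46 → $424.46
  Dec: +$424.46 → $848.92
  Jan: +$424.46 → $1,273.38
  Feb: +$424.46 → $1,697.84
  Mar: +$424.46 → $2,122.30
  Apr: +$424.46 − $2,079.60 → $467.16
  May: +$424.46 → $891.62
  Jun: +$424.46 − $838.44 → $477.64
  Jul: +$424.46 → $902.10
  Aug: +$424.46 → $1,326.56
  Sep: +$424.46 − $2,175.48 → -$424.46
  Oct: +$424.46 → $0.00
Lowest trial balance = -$424.46 (Sep)
Initial deposit = cushion − low point = $848.92 − (-$424.46) = $1,273.38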